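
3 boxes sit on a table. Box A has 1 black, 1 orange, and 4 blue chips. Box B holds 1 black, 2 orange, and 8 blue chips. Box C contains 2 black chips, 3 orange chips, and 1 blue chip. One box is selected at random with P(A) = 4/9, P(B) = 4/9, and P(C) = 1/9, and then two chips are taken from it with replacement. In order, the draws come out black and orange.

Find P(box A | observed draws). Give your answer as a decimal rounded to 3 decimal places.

Compute the likelihood of the observed sequence for each case: P(data | box A) = (1/6)(1/6) = 0.027778; P(data | box B) = (1/11)(2/11) = 0.016529; P(data | box C) = (2/6)(3/6) = 0.16667.
Multiplying each by its prior: 4/9 · 0.027778 = 0.012346, 4/9 · 0.016529 = 0.0073462, 1/9 · 0.16667 = 0.018519; these sum to 0.03821.
Therefore the posterior P(box A | data) = (0.012346) / (0.03821) = 0.3231.

0.323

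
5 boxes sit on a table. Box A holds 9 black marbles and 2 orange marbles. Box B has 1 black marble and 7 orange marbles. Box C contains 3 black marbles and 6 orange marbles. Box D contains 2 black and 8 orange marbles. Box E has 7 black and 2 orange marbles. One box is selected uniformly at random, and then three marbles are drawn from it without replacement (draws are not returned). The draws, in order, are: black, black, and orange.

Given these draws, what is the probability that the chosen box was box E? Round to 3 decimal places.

0.411

Under each hypothesis, the probability of the observed sequence is: P(data | box A) = (9/11)(8/10)(2/9) = 0.14545; P(data | box B) = (1/8)(0/7) = 0; P(data | box C) = (3/9)(2/8)(6/7) = 0.071429; P(data | box D) = (2/10)(1/9)(8/8) = 0.022222; P(data | box E) = (7/9)(6/8)(2/7) = 0.16667.
Weighting by the prior gives 1/5 · 0.14545 = 0.029091, 1/5 · 0 = 0, 1/5 · 0.071429 = 0.014286, 1/5 · 0.022222 = 0.0044444, 1/5 · 0.16667 = 0.033333; these sum to 0.081154.
Therefore the posterior P(box E | data) = (0.033333) / (0.081154) = 0.41074.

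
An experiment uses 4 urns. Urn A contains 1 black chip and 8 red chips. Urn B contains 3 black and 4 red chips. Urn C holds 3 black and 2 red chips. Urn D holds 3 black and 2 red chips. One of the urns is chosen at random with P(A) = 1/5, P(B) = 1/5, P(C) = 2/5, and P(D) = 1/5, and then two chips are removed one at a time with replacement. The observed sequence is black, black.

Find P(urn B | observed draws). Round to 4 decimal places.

0.1439

For each hypothesis, P(data | H) works out to: P(data | urn A) = (1/9)(1/9) = 0.012346; P(data | urn B) = (3/7)(3/7) = 0.18367; P(data | urn C) = (3/5)(3/5) = 0.36; P(data | urn D) = (3/5)(3/5) = 0.36.
The prior-weighted likelihoods are 1/5 · 0.012346 = 0.0024691, 1/5 · 0.18367 = 0.036735, 2/5 · 0.36 = 0.144, 1/5 · 0.36 = 0.072; these sum to 0.2552.
So P(urn B | data) = (0.036735) / (0.2552) = 0.14394.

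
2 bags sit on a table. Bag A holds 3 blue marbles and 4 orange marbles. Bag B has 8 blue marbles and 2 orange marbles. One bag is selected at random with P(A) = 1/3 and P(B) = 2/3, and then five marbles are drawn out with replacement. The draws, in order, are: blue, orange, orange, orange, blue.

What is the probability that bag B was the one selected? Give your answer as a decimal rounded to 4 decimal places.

0.2301

For each hypothesis, P(data | H) works out to: P(data | bag A) = (3/7)(4/7)(4/7)(4/7)(3/7) = 0.034271; P(data | bag B) = (8/10)(2/10)(2/10)(2/10)(8/10) = 0.00512.
Weighting by the prior gives 1/3 · 0.034271 = 0.011424, 2/3 · 0.00512 = 0.0034133; with total 0.014837.
Hence P(bag B | data) = (0.0034133) / (0.014837) = 0.23005.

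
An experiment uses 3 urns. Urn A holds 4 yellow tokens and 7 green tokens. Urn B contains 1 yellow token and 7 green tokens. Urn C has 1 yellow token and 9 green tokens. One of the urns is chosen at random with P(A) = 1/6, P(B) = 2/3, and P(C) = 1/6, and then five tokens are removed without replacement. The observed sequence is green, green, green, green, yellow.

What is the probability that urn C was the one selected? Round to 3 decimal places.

0.151

Under each hypothesis, the probability of the observed sequence is: P(data | urn A) = (7/11)(6/10)(5/9)(4/8)(4/7) = 2/33; P(data | urn B) = (7/8)(6/7)(5/6)(4/5)(1/4) = 1/8; P(data | urn C) = (9/10)(8/9)(7/8)(6/7)(1/6) = 1/10.
Weighting by the prior gives 1/6 · 2/33 = 1/99, 2/3 · 1/8 = 1/12, 1/6 · 1/10 = 1/60; summing to 109/990.
So P(urn C | data) = (1/60) / (109/990) = 33/218.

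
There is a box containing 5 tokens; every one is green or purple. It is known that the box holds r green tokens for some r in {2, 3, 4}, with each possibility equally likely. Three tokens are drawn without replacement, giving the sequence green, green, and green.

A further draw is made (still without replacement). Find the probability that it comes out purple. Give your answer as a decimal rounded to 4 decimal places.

For each hypothesis, P(data | H) works out to: P(data | r = 2) = (2/5)(1/4)(0/3) = 0; P(data | r = 3) = (3/5)(2/4)(1/3) = 1/10; P(data | r = 4) = (4/5)(3/4)(2/3) = 2/5.
The prior-weighted likelihoods are 1/3 · 0 = 0, 1/3 · 1/10 = 1/30, 1/3 · 2/5 = 2/15; with total 1/6.
Normalising, the posterior is P(r = 2 | data) = 0, P(r = 3 | data) = 1/5, P(r = 4 | data) = 4/5.
The predictive probability is P(purple next | data) = (1)(1/5) + (1/2)(4/5) = 3/5.

0.6000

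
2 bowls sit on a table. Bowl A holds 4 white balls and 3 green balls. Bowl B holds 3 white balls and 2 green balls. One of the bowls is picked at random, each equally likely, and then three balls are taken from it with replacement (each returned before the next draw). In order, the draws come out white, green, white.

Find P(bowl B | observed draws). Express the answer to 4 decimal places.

0.5071

For each hypothesis, P(data | H) works out to: P(data | bowl A) = (4/7)(3/7)(4/7) = 0.13994; P(data | bowl B) = (3/5)(2/5)(3/5) = 0.144.
The prior-weighted likelihoods are 1/2 · 0.13994 = 0.069971, 1/2 · 0.144 = 0.072; with total 0.14197.
So P(bowl B | data) = (0.072) / (0.14197) = 0.50715.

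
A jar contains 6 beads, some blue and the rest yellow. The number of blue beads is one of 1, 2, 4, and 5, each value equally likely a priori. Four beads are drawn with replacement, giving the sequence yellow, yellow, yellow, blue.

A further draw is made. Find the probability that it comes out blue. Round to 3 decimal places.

0.307

Under each hypothesis, the probability of the observed sequence is: P(data | r = 1) = (5/6)(5/6)(5/6)(1/6) = 0.096451; P(data | r = 2) = (4/6)(4/6)(4/6)(2/6) = 0.098765; P(data | r = 4) = (2/6)(2/6)(2/6)(4/6) = 0.024691; P(data | r = 5) = (1/6)(1/6)(1/6)(5/6) = 0.003858.
Multiplying each by its prior: 1/4 · 0.096451 = 0.024113, 1/4 · 0.098765 = 0.024691, 1/4 · 0.024691 = 0.0061728, 1/4 · 0.003858 = 0.00096451; with total 0.055941.
Dividing through by the total gives posterior P(r = 1 | data) = 0.43103, P(r = 2 | data) = 0.44138, P(r = 4 | data) = 0.11034, P(r = 5 | data) = 0.017241.
So P(blue next | data) = Σ P(blue next | H) P(H | data) = (1/6)(0.43103) + (1/3)(0.44138) + (2/3)(0.11034) + (5/6)(0.017241) = 0.3069.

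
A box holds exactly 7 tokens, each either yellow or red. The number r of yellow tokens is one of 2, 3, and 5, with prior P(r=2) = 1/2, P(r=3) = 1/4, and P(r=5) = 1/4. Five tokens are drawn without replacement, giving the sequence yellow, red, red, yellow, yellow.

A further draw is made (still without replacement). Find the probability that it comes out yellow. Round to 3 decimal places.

0.625

Compute the likelihood of the observed sequence for each case: P(data | r = 2) = (2/7)(5/6)(4/5)(1/4)(0/3) = 0; P(data | r = 3) = (3/7)(4/6)(3/5)(2/4)(1/3) = 1/35; P(data | r = 5) = (5/7)(2/6)(1/5)(4/4)(3/3) = 1/21.
Multiplying each by its prior: 1/2 · 0 = 0, 1/4 · 1/35 = 1/140, 1/4 · 1/21 = 1/84; with total 2/105.
The posterior is then P(r = 2 | data) = 0, P(r = 3 | data) = 3/8, P(r = 5 | data) = 5/8.
The predictive probability is P(yellow next | data) = (0)(3/8) + (1)(5/8) = 5/8.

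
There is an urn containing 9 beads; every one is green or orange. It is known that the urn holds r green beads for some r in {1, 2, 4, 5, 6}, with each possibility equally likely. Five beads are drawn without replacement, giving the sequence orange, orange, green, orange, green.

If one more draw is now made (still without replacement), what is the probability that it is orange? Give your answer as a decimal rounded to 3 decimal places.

0.500

The likelihood of the observed sequence under each hypothesis: P(data | r = 1) = (8/9)(7/8)(1/7)(6/6)(0/5) = 0; P(data | r = 2) = (7/9)(6/8)(2/7)(5/6)(1/5) = 1/36; P(data | r = 4) = (5/9)(4/8)(4/7)(3/6)(3/5) = 1/21; P(data | r = 5) = (4/9)(3/8)(5/7)(2/6)(4/5) = 2/63; P(data | r = 6) = (3/9)(2/8)(6/7)(1/6)(5/5) = 1/84.
Weighting by the prior gives 1/5 · 0 = 0, 1/5 · 1/36 = 1/180, 1/5 · 1/21 = 1/105, 1/5 · 2/63 = 2/315, 1/5 · 1/84 = 1/420; with total 1/42.
Dividing through by the total gives posterior P(r = 1 | data) = 0, P(r = 2 | data) = 7/30, P(r = 4 | data) = 2/5, P(r = 5 | data) = 4/15, P(r = 6 | data) = 1/10.
Averaging over the posterior, P(orange next | data) = (1)(7/30) + (1/2)(2/5) + (1/4)(4/15) + (0)(1/10) = 1/2.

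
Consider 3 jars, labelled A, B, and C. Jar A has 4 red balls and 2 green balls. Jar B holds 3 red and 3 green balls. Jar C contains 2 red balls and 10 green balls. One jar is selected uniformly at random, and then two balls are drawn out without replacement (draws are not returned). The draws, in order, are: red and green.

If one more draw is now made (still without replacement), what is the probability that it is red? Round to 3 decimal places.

Compute the likelihood of the observed sequence for each case: P(data | jar A) = (4/6)(2/5) = 4/15; P(data | jar B) = (3/6)(3/5) = 3/10; P(data | jar C) = (2/12)(10/11) = 5/33.
Weighting by the prior gives 1/3 · 4/15 = 4/45, 1/3 · 3/10 = 1/10, 1/3 · 5/33 = 5/99; these sum to 79/330.
Normalising, the posterior is P(jar A | data) = 88/237, P(jar B | data) = 33/79, P(jar C | data) = 50/237.
Averaging over the posterior, P(red next | data) = (3/4)(88/237) + (1/2)(33/79) + (1/10)(50/237) = 241/474.

0.508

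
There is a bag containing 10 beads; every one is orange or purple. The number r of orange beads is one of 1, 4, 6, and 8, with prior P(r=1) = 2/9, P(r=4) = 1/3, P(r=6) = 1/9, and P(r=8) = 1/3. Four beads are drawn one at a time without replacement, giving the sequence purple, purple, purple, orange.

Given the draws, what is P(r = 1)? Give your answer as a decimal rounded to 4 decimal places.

Under each hypothesis, the probability of the observed sequence is: P(data | r = 1) = (9/10)(8/9)(7/8)(1/7) = 1/10; P(data | r = 4) = (6/10)(5/9)(4/8)(4/7) = 2/21; P(data | r = 6) = (4/10)(3/9)(2/8)(6/7) = 1/35; P(data | r = 8) = (2/10)(1/9)(0/8) = 0.
Weighting by the prior gives 2/9 · 1/10 = 1/45, 1/3 · 2/21 = 2/63, 1/9 · 1/35 = 1/315, 1/3 · 0 = 0; with total 2/35.
Hence P(r = 1 | data) = (1/45) / (2/35) = 7/18.

0.3889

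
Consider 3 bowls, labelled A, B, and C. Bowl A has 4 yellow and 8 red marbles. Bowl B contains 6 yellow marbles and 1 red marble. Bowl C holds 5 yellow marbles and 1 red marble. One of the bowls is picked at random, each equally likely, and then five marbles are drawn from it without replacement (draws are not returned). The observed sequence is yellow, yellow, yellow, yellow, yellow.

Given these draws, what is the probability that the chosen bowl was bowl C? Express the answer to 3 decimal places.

0.368

The likelihood of the observed sequence under each hypothesis: P(data | bowl A) = (4/12)(3/11)(2/10)(1/9)(0/8) = 0; P(data | bowl B) = (6/7)(5/6)(4/5)(3/4)(2/3) = 2/7; P(data | bowl C) = (5/6)(4/5)(3/4)(2/3)(1/2) = 1/6.
The prior-weighted likelihoods are 1/3 · 0 = 0, 1/3 · 2/7 = 2/21, 1/3 · 1/6 = 1/18; summing to 19/126.
So P(bowl C | data) = (1/18) / (19/126) = 7/19.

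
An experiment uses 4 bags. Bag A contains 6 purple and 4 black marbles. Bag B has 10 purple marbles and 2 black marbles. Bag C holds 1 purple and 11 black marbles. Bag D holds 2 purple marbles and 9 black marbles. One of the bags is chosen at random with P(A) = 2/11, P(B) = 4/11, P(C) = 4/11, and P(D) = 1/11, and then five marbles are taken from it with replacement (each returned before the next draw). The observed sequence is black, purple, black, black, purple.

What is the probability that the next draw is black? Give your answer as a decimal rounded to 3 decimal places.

0.559

For each hypothesis, P(data | H) works out to: P(data | bag A) = (4/10)(6/10)(4/10)(4/10)(6/10) = 0.02304; P(data | bag B) = (2/12)(10/12)(2/12)(2/12)(10/12) = 0.003215; P(data | bag C) = (11/12)(1/12)(11/12)(11/12)(1/12) = 0.005349; P(data | bag D) = (9/11)(2/11)(9/11)(9/11)(2/11) = 0.018106.
The prior-weighted likelihoods are 2/11 · 0.02304 = 0.0041891, 4/11 · 0.003215 = 0.0011691, 4/11 · 0.005349 = 0.0019451, 1/11 · 0.018106 = 0.001646; these sum to 0.0089493.
The posterior is then P(bag A | data) = 0.46809, P(bag B | data) = 0.13064, P(bag C | data) = 0.21735, P(bag D | data) = 0.18393.
The predictive probability is P(black next | data) = (2/5)(0.46809) + (1/6)(0.13064) + (11/12)(0.21735) + (9/11)(0.18393) = 0.55873.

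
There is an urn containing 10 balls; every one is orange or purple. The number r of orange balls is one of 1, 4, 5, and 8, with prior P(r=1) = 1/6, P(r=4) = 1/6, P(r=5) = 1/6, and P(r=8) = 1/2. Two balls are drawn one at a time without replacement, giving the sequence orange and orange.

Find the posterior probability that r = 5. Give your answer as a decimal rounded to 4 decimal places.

0.1000

The likelihood of the observed sequence under each hypothesis: P(data | r = 1) = (1/10)(0/9) = 0; P(data | r = 4) = (4/10)(3/9) = 2/15; P(data | r = 5) = (5/10)(4/9) = 2/9; P(data | r = 8) = (8/10)(7/9) = 28/45.
Multiplying each by its prior: 1/6 · 0 = 0, 1/6 · 2/15 = 1/45, 1/6 · 2/9 = 1/27, 1/2 · 28/45 = 14/45; these sum to 10/27.
So P(r = 5 | data) = (1/27) / (10/27) = 1/10.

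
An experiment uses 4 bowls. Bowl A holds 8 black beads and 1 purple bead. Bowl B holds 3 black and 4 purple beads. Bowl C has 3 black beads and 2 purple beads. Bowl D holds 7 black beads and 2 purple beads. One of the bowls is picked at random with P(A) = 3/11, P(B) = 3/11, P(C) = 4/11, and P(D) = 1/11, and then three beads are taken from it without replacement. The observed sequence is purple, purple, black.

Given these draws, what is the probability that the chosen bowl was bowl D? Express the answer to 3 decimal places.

0.029

The likelihood of the observed sequence under each hypothesis: P(data | bowl A) = (1/9)(0/8) = 0; P(data | bowl B) = (4/7)(3/6)(3/5) = 0.17143; P(data | bowl C) = (2/5)(1/4)(3/3) = 0.1; P(data | bowl D) = (2/9)(1/8)(7/7) = 0.027778.
Multiplying each by its prior: 3/11 · 0 = 0, 3/11 · 0.17143 = 0.046753, 4/11 · 0.1 = 0.036364, 1/11 · 0.027778 = 0.0025253; summing to 0.085642.
So P(bowl D | data) = (0.0025253) / (0.085642) = 0.029486.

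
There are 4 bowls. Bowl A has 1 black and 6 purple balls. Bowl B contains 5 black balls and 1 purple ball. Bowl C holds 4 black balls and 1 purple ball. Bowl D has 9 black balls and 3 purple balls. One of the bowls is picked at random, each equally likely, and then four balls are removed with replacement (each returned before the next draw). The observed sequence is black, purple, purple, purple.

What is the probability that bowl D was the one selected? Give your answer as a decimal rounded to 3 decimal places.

Compute the likelihood of the observed sequence for each case: P(data | bowl A) = (1/7)(6/7)(6/7)(6/7) = 0.089963; P(data | bowl B) = (5/6)(1/6)(1/6)(1/6) = 0.003858; P(data | bowl C) = (4/5)(1/5)(1/5)(1/5) = 0.0064; P(data | bowl D) = (9/12)(3/12)(3/12)(3/12) = 0.011719.
Multiplying each by its prior: 1/4 · 0.089963 = 0.022491, 1/4 · 0.003858 = 0.00096451, 1/4 · 0.0064 = 0.0016, 1/4 · 0.011719 = 0.0029297; with total 0.027985.
So P(bowl D | data) = (0.0029297) / (0.027985) = 0.10469.

0.105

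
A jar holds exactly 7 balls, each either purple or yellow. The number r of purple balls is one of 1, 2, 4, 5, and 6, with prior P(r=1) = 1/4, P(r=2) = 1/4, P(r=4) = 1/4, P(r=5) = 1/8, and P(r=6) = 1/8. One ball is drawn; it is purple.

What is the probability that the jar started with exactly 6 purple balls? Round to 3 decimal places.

The likelihood of this draw under each hypothesis: P(data | r = 1) = (1/7) = 1/7; P(data | r = 2) = (2/7) = 2/7; P(data | r = 4) = (4/7) = 4/7; P(data | r = 5) = (5/7) = 5/7; P(data | r = 6) = (6/7) = 6/7.
Multiplying each by its prior: 1/4 · 1/7 = 1/28, 1/4 · 2/7 = 1/14, 1/4 · 4/7 = 1/7, 1/8 · 5/7 = 5/56, 1/8 · 6/7 = 3/28; summing to 25/56.
Therefore the posterior P(r = 6 | data) = (3/28) / (25/56) = 6/25.

0.240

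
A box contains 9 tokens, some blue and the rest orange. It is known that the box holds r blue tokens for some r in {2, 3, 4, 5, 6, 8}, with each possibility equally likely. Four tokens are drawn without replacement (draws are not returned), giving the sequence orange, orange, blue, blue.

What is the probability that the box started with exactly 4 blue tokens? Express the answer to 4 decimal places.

0.2597

The likelihood of the observed sequence under each hypothesis: P(data | r = 2) = (7/9)(6/8)(2/7)(1/6) = 1/36; P(data | r = 3) = (6/9)(5/8)(3/7)(2/6) = 5/84; P(data | r = 4) = (5/9)(4/8)(4/7)(3/6) = 5/63; P(data | r = 5) = (4/9)(3/8)(5/7)(4/6) = 5/63; P(data | r = 6) = (3/9)(2/8)(6/7)(5/6) = 5/84; P(data | r = 8) = (1/9)(0/8) = 0.
Multiplying each by its prior: 1/6 · 1/36 = 1/216, 1/6 · 5/84 = 5/504, 1/6 · 5/63 = 5/378, 1/6 · 5/63 = 5/378, 1/6 · 5/84 = 5/504, 1/6 · 0 = 0; with total 11/216.
Therefore the posterior P(r = 4 | data) = (5/378) / (11/216) = 20/77.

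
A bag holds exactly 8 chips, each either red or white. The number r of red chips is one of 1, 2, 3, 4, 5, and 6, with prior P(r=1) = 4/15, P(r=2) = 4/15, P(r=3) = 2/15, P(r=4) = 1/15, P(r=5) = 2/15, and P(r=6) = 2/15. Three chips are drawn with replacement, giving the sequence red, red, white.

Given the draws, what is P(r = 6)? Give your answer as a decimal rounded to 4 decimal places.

0.2517

The likelihood of the observed sequence under each hypothesis: P(data | r = 1) = (1/8)(1/8)(7/8) = 0.013672; P(data | r = 2) = (2/8)(2/8)(6/8) = 0.046875; P(data | r = 3) = (3/8)(3/8)(5/8) = 0.087891; P(data | r = 4) = (4/8)(4/8)(4/8) = 0.125; P(data | r = 5) = (5/8)(5/8)(3/8) = 0.14648; P(data | r = 6) = (6/8)(6/8)(2/8) = 0.14062.
Weighting by the prior gives 4/15 · 0.013672 = 0.0036458, 4/15 · 0.046875 = 0.0125, 2/15 · 0.087891 = 0.011719, 1/15 · 0.125 = 0.0083333, 2/15 · 0.14648 = 0.019531, 2/15 · 0.14062 = 0.01875; these sum to 0.074479.
So P(r = 6 | data) = (0.01875) / (0.074479) = 0.25175.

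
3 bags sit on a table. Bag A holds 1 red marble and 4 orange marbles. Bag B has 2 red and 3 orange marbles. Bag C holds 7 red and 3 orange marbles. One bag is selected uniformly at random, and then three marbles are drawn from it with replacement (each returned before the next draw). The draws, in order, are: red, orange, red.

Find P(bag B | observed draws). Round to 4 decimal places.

0.3491

The likelihood of the observed sequence under each hypothesis: P(data | bag A) = (1/5)(4/5)(1/5) = 4/125; P(data | bag B) = (2/5)(3/5)(2/5) = 12/125; P(data | bag C) = (7/10)(3/10)(7/10) = 147/1000.
Multiplying each by its prior: 1/3 · 4/125 = 4/375, 1/3 · 12/125 = 4/125, 1/3 · 147/1000 = 49/1000; summing to 11/120.
So P(bag B | data) = (4/125) / (11/120) = 96/275.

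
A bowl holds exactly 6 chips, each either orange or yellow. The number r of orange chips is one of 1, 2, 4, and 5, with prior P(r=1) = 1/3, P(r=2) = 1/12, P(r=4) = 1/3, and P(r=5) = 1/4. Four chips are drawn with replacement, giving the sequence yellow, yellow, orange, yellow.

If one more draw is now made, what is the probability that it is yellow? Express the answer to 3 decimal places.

0.710

For each hypothesis, P(data | H) works out to: P(data | r = 1) = (5/6)(5/6)(1/6)(5/6) = 0.096451; P(data | r = 2) = (4/6)(4/6)(2/6)(4/6) = 0.098765; P(data | r = 4) = (2/6)(2/6)(4/6)(2/6) = 0.024691; P(data | r = 5) = (1/6)(1/6)(5/6)(1/6) = 0.003858.
Weighting by the prior gives 1/3 · 0.096451 = 0.03215, 1/12 · 0.098765 = 0.0082305, 1/3 · 0.024691 = 0.0082305, 1/4 · 0.003858 = 0.00096451; these sum to 0.049576.
Dividing through by the total gives posterior P(r = 1 | data) = 0.64851, P(r = 2 | data) = 0.16602, P(r = 4 | data) = 0.16602, P(r = 5 | data) = 0.019455.
The predictive probability is P(yellow next | data) = (5/6)(0.64851) + (2/3)(0.16602) + (1/3)(0.16602) + (1/6)(0.019455) = 0.70968.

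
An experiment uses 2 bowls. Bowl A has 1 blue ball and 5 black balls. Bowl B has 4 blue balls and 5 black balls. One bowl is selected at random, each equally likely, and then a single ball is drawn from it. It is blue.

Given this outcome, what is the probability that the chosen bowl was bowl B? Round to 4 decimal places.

0.7273

The likelihood of this draw under each hypothesis: P(data | bowl A) = (1/6) = 1/6; P(data | bowl B) = (4/9) = 4/9.
Multiplying each by its prior: 1/2 · 1/6 = 1/12, 1/2 · 4/9 = 2/9; summing to 11/36.
Hence P(bowl B | data) = (2/9) / (11/36) = 8/11.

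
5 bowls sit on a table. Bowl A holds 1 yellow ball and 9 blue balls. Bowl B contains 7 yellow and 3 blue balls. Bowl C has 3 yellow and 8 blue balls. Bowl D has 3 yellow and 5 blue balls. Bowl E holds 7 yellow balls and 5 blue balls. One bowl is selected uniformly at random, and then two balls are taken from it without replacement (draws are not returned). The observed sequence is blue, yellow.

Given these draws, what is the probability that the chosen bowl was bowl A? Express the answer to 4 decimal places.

0.0922

Under each hypothesis, the probability of the observed sequence is: P(data | bowl A) = (9/10)(1/9) = 0.1; P(data | bowl B) = (3/10)(7/9) = 0.23333; P(data | bowl C) = (8/11)(3/10) = 0.21818; P(data | bowl D) = (5/8)(3/7) = 0.26786; P(data | bowl E) = (5/12)(7/11) = 0.26515.
Weighting by the prior gives 1/5 · 0.1 = 0.02, 1/5 · 0.23333 = 0.046667, 1/5 · 0.21818 = 0.043636, 1/5 · 0.26786 = 0.053571, 1/5 · 0.26515 = 0.05303; summing to 0.2169.
So P(bowl A | data) = (0.02) / (0.2169) = 0.092206.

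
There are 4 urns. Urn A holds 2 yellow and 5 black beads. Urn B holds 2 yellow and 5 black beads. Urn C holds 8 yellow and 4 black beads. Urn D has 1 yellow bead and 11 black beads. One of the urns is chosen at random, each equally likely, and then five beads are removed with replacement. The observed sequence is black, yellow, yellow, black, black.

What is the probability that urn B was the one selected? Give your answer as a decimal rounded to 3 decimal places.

0.366

Compute the likelihood of the observed sequence for each case: P(data | urn A) = (5/7)(2/7)(2/7)(5/7)(5/7) = 0.02975; P(data | urn B) = (5/7)(2/7)(2/7)(5/7)(5/7) = 0.02975; P(data | urn C) = (4/12)(8/12)(8/12)(4/12)(4/12) = 0.016461; P(data | urn D) = (11/12)(1/12)(1/12)(11/12)(11/12) = 0.005349.
Weighting by the prior gives 1/4 · 0.02975 = 0.0074374, 1/4 · 0.02975 = 0.0074374, 1/4 · 0.016461 = 0.0041152, 1/4 · 0.005349 = 0.0013372; with total 0.020327.
Hence P(urn B | data) = (0.0074374) / (0.020327) = 0.36588.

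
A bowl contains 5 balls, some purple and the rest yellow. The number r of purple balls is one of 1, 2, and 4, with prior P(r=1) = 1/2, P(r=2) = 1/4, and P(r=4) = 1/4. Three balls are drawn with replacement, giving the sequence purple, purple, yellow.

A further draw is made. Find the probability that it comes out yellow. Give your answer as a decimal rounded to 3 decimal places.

0.467

Under each hypothesis, the probability of the observed sequence is: P(data | r = 1) = (1/5)(1/5)(4/5) = 4/125; P(data | r = 2) = (2/5)(2/5)(3/5) = 12/125; P(data | r = 4) = (4/5)(4/5)(1/5) = 16/125.
Weighting by the prior gives 1/2 · 4/125 = 2/125, 1/4 · 12/125 = 3/125, 1/4 · 16/125 = 4/125; with total 9/125.
Dividing through by the total gives posterior P(r = 1 | data) = 2/9, P(r = 2 | data) = 1/3, P(r = 4 | data) = 4/9.
So P(yellow next | data) = Σ P(yellow next | H) P(H | data) = (4/5)(2/9) + (3/5)(1/3) + (1/5)(4/9) = 7/15.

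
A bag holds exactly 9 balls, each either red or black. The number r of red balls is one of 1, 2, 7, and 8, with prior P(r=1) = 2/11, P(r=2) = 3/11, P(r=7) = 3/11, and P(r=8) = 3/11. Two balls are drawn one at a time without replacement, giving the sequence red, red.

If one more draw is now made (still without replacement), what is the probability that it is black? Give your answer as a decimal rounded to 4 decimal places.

The likelihood of the observed sequence under each hypothesis: P(data | r = 1) = (1/9)(0/8) = 0; P(data | r = 2) = (2/9)(1/8) = 1/36; P(data | r = 7) = (7/9)(6/8) = 7/12; P(data | r = 8) = (8/9)(7/8) = 7/9.
The prior-weighted likelihoods are 2/11 · 0 = 0, 3/11 · 1/36 = 1/132, 3/11 · 7/12 = 7/44, 3/11 · 7/9 = 7/33; these sum to 25/66.
The posterior is then P(r = 1 | data) = 0, P(r = 2 | data) = 1/50, P(r = 7 | data) = 21/50, P(r = 8 | data) = 14/25.
The predictive probability is P(black next | data) = (1)(1/50) + (2/7)(21/50) + (1/7)(14/25) = 11/50.

0.2200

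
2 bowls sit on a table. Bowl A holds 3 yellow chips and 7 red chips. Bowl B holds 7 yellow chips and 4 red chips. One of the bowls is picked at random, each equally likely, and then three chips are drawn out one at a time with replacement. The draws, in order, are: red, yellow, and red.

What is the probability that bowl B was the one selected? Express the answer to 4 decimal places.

0.3640

For each hypothesis, P(data | H) works out to: P(data | bowl A) = (7/10)(3/10)(7/10) = 0.147; P(data | bowl B) = (4/11)(7/11)(4/11) = 0.084147.
Multiplying each by its prior: 1/2 · 0.147 = 0.0735, 1/2 · 0.084147 = 0.042074; summing to 0.11557.
Therefore the posterior P(bowl B | data) = (0.042074) / (0.11557) = 0.36404.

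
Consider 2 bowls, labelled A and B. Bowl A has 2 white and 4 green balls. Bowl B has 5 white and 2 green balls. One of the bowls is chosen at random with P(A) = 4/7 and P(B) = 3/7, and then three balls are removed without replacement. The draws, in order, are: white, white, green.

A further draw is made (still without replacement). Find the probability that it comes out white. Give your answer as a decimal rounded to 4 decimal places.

For each hypothesis, P(data | H) works out to: P(data | bowl A) = (2/6)(1/5)(4/4) = 1/15; P(data | bowl B) = (5/7)(4/6)(2/5) = 4/21.
Multiplying each by its prior: 4/7 · 1/15 = 4/105, 3/7 · 4/21 = 4/49; with total 88/735.
Normalising, the posterior is P(bowl A | data) = 7/22, P(bowl B | data) = 15/22.
Averaging over the posterior, P(white next | data) = (0)(7/22) + (3/4)(15/22) = 45/88.

0.5114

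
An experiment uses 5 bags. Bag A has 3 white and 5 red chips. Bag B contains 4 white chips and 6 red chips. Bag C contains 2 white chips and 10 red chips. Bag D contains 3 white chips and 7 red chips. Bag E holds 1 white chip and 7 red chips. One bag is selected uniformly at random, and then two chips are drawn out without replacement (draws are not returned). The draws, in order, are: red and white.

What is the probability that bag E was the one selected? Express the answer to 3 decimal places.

The likelihood of the observed sequence under each hypothesis: P(data | bag A) = (5/8)(3/7) = 15/56; P(data | bag B) = (6/10)(4/9) = 4/15; P(data | bag C) = (10/12)(2/11) = 5/33; P(data | bag D) = (7/10)(3/9) = 7/30; P(data | bag E) = (7/8)(1/7) = 1/8.
The prior-weighted likelihoods are 1/5 · 15/56 = 3/56, 1/5 · 4/15 = 4/75, 1/5 · 5/33 = 1/33, 1/5 · 7/30 = 7/150, 1/5 · 1/8 = 1/40; summing to 193/924.
By Bayes' rule, P(bag E | data) = (1/40) / (193/924) = 231/1930.

0.120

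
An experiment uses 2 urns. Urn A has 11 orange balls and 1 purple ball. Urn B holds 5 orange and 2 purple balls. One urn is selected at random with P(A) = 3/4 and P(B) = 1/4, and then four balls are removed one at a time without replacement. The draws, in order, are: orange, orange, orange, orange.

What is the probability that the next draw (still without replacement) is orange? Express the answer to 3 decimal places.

Compute the likelihood of the observed sequence for each case: P(data | urn A) = (11/12)(10/11)(9/10)(8/9) = 2/3; P(data | urn B) = (5/7)(4/6)(3/5)(2/4) = 1/7.
The prior-weighted likelihoods are 3/4 · 2/3 = 1/2, 1/4 · 1/7 = 1/28; these sum to 15/28.
Normalising, the posterior is P(urn A | data) = 14/15, P(urn B | data) = 1/15.
The predictive probability is P(orange next | data) = (7/8)(14/15) + (1/3)(1/15) = 151/180.

0.839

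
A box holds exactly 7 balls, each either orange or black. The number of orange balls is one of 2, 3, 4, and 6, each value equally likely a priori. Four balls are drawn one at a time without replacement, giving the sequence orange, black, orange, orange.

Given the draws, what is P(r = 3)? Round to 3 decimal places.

For each hypothesis, P(data | H) works out to: P(data | r = 2) = (2/7)(5/6)(1/5)(0/4) = 0; P(data | r = 3) = (3/7)(4/6)(2/5)(1/4) = 1/35; P(data | r = 4) = (4/7)(3/6)(3/5)(2/4) = 3/35; P(data | r = 6) = (6/7)(1/6)(5/5)(4/4) = 1/7.
The prior-weighted likelihoods are 1/4 · 0 = 0, 1/4 · 1/35 = 1/140, 1/4 · 3/35 = 3/140, 1/4 · 1/7 = 1/28; these sum to 9/140.
Therefore the posterior P(r = 3 | data) = (1/140) / (9/140) = 1/9.

0.111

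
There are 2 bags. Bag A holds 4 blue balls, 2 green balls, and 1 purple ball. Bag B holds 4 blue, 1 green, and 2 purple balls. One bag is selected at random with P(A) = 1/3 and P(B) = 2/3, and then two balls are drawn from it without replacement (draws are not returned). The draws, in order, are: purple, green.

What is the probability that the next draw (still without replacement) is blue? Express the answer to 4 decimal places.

0.8000

Under each hypothesis, the probability of the observed sequence is: P(data | bag A) = (1/7)(2/6) = 1/21; P(data | bag B) = (2/7)(1/6) = 1/21.
The prior-weighted likelihoods are 1/3 · 1/21 = 1/63, 2/3 · 1/21 = 2/63; summing to 1/21.
Dividing through by the total gives posterior P(bag A | data) = 1/3, P(bag B | data) = 2/3.
The predictive probability is P(blue next | data) = (4/5)(1/3) + (4/5)(2/3) = 4/5.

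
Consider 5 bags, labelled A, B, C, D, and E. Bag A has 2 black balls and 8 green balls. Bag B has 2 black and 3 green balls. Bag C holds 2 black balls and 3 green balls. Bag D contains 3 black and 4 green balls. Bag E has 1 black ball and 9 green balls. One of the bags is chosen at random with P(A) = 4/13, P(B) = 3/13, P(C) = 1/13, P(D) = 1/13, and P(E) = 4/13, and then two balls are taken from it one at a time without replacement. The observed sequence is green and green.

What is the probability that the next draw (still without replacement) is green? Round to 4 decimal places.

0.7221

For each hypothesis, P(data | H) works out to: P(data | bag A) = (8/10)(7/9) = 28/45; P(data | bag B) = (3/5)(2/4) = 3/10; P(data | bag C) = (3/5)(2/4) = 3/10; P(data | bag D) = (4/7)(3/6) = 2/7; P(data | bag E) = (9/10)(8/9) = 4/5.
Weighting by the prior gives 4/13 · 28/45 = 112/585, 3/13 · 3/10 = 9/130, 1/13 · 3/10 = 3/130, 1/13 · 2/7 = 2/91, 4/13 · 4/5 = 16/65; with total 452/819.
Dividing through by the total gives posterior P(bag A | data) = 0.3469, P(bag B | data) = 0.12544, P(bag C | data) = 0.041814, P(bag D | data) = 0.039823, P(bag E | data) = 0.44602.
The predictive probability is P(green next | data) = (3/4)(0.3469) + (1/3)(0.12544) + (1/3)(0.041814) + (2/5)(0.039823) + (7/8)(0.44602) = 0.72212.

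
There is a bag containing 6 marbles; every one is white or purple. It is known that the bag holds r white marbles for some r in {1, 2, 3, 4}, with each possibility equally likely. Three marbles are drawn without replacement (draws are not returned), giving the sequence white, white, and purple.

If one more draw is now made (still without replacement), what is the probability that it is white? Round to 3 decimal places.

Under each hypothesis, the probability of the observed sequence is: P(data | r = 1) = (1/6)(0/5) = 0; P(data | r = 2) = (2/6)(1/5)(4/4) = 1/15; P(data | r = 3) = (3/6)(2/5)(3/4) = 3/20; P(data | r = 4) = (4/6)(3/5)(2/4) = 1/5.
The prior-weighted likelihoods are 1/4 · 0 = 0, 1/4 · 1/15 = 1/60, 1/4 · 3/20 = 3/80, 1/4 · 1/5 = 1/20; with total 5/48.
Normalising, the posterior is P(r = 1 | data) = 0, P(r = 2 | data) = 4/25, P(r = 3 | data) = 9/25, P(r = 4 | data) = 12/25.
Averaging over the posterior, P(white next | data) = (0)(4/25) + (1/3)(9/25) + (2/3)(12/25) = 11/25.

0.440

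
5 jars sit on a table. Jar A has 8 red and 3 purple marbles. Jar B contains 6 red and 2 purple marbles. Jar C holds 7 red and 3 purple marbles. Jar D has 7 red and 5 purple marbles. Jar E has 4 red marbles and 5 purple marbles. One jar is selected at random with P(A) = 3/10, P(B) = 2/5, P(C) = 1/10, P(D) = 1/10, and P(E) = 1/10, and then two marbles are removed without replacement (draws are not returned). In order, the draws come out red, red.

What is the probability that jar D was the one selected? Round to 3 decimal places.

The likelihood of the observed sequence under each hypothesis: P(data | jar A) = (8/11)(7/10) = 0.50909; P(data | jar B) = (6/8)(5/7) = 0.53571; P(data | jar C) = (7/10)(6/9) = 0.46667; P(data | jar D) = (7/12)(6/11) = 0.31818; P(data | jar E) = (4/9)(3/8) = 0.16667.
Multiplying each by its prior: 3/10 · 0.50909 = 0.15273, 2/5 · 0.53571 = 0.21429, 1/10 · 0.46667 = 0.046667, 1/10 · 0.31818 = 0.031818, 1/10 · 0.16667 = 0.016667; these sum to 0.46216.
So P(jar D | data) = (0.031818) / (0.46216) = 0.068846.

0.069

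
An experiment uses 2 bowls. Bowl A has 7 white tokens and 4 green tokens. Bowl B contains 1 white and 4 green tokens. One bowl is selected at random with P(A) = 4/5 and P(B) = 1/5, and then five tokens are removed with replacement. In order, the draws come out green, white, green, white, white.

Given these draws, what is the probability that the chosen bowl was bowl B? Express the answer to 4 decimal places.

0.0362

Compute the likelihood of the observed sequence for each case: P(data | bowl A) = (4/11)(7/11)(4/11)(7/11)(7/11) = 0.034076; P(data | bowl B) = (4/5)(1/5)(4/5)(1/5)(1/5) = 0.00512.
Multiplying each by its prior: 4/5 · 0.034076 = 0.027261, 1/5 · 0.00512 = 0.001024; with total 0.028285.
Hence P(bowl B | data) = (0.001024) / (0.028285) = 0.036203.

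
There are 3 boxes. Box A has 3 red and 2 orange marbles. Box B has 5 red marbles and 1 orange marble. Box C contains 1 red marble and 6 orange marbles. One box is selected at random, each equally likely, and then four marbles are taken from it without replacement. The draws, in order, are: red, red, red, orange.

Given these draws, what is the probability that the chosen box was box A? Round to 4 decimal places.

0.3750

For each hypothesis, P(data | H) works out to: P(data | box A) = (3/5)(2/4)(1/3)(2/2) = 1/10; P(data | box B) = (5/6)(4/5)(3/4)(1/3) = 1/6; P(data | box C) = (1/7)(0/6) = 0.
Weighting by the prior gives 1/3 · 1/10 = 1/30, 1/3 · 1/6 = 1/18, 1/3 · 0 = 0; with total 4/45.
Therefore the posterior P(box A | data) = (1/30) / (4/45) = 3/8.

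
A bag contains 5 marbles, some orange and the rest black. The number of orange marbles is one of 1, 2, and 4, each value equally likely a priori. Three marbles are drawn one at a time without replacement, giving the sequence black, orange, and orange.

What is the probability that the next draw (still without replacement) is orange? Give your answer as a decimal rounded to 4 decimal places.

For each hypothesis, P(data | H) works out to: P(data | r = 1) = (4/5)(1/4)(0/3) = 0; P(data | r = 2) = (3/5)(2/4)(1/3) = 1/10; P(data | r = 4) = (1/5)(4/4)(3/3) = 1/5.
Weighting by the prior gives 1/3 · 0 = 0, 1/3 · 1/10 = 1/30, 1/3 · 1/5 = 1/15; summing to 1/10.
The posterior is then P(r = 1 | data) = 0, P(r = 2 | data) = 1/3, P(r = 4 | data) = 2/3.
The predictive probability is P(orange next | data) = (0)(1/3) + (1)(2/3) = 2/3.

0.6667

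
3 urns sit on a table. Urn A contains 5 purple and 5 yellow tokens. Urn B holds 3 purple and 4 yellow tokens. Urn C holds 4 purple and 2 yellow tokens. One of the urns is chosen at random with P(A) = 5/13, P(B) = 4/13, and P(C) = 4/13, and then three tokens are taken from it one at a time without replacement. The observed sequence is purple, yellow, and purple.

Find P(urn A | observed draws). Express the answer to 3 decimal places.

0.356

The likelihood of the observed sequence under each hypothesis: P(data | urn A) = (5/10)(5/9)(4/8) = 0.13889; P(data | urn B) = (3/7)(4/6)(2/5) = 0.11429; P(data | urn C) = (4/6)(2/5)(3/4) = 0.2.
Weighting by the prior gives 5/13 · 0.13889 = 0.053419, 4/13 · 0.11429 = 0.035165, 4/13 · 0.2 = 0.061538; these sum to 0.15012.
By Bayes' rule, P(urn A | data) = (0.053419) / (0.15012) = 0.35584.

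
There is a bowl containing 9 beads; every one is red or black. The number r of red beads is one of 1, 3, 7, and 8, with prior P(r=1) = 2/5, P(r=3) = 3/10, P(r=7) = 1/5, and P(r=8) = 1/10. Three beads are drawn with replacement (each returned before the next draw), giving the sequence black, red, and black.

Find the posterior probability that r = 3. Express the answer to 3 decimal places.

The likelihood of the observed sequence under each hypothesis: P(data | r = 1) = (8/9)(1/9)(8/9) = 0.087791; P(data | r = 3) = (6/9)(3/9)(6/9) = 0.14815; P(data | r = 7) = (2/9)(7/9)(2/9) = 0.038409; P(data | r = 8) = (1/9)(8/9)(1/9) = 0.010974.
Weighting by the prior gives 2/5 · 0.087791 = 0.035117, 3/10 · 0.14815 = 0.044444, 1/5 · 0.038409 = 0.0076818, 1/10 · 0.010974 = 0.0010974; with total 0.08834.
Hence P(r = 3 | data) = (0.044444) / (0.08834) = 0.50311.

0.503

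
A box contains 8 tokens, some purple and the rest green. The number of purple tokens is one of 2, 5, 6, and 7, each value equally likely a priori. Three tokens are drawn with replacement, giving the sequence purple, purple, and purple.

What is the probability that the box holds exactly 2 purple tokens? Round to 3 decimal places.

Under each hypothesis, the probability of the observed sequence is: P(data | r = 2) = (2/8)(2/8)(2/8) = 0.015625; P(data | r = 5) = (5/8)(5/8)(5/8) = 0.24414; P(data | r = 6) = (6/8)(6/8)(6/8) = 0.42188; P(data | r = 7) = (7/8)(7/8)(7/8) = 0.66992.
Weighting by the prior gives 1/4 · 0.015625 = 0.0039062, 1/4 · 0.24414 = 0.061035, 1/4 · 0.42188 = 0.10547, 1/4 · 0.66992 = 0.16748; these sum to 0.33789.
Therefore the posterior P(r = 2 | data) = (0.0039062) / (0.33789) = 0.011561.

0.012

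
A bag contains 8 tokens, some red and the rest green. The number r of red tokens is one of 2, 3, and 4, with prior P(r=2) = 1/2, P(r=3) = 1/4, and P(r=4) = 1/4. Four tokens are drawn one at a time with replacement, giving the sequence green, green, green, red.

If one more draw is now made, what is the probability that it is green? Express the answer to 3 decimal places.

The likelihood of the observed sequence under each hypothesis: P(data | r = 2) = (6/8)(6/8)(6/8)(2/8) = 0.10547; P(data | r = 3) = (5/8)(5/8)(5/8)(3/8) = 0.091553; P(data | r = 4) = (4/8)(4/8)(4/8)(4/8) = 0.0625.
The prior-weighted likelihoods are 1/2 · 0.10547 = 0.052734, 1/4 · 0.091553 = 0.022888, 1/4 · 0.0625 = 0.015625; these sum to 0.091248.
The posterior is then P(r = 2 | data) = 0.57793, P(r = 3 | data) = 0.25084, P(r = 4 | data) = 0.17124.
The predictive probability is P(green next | data) = (3/4)(0.57793) + (5/8)(0.25084) + (1/2)(0.17124) = 0.67584.

0.676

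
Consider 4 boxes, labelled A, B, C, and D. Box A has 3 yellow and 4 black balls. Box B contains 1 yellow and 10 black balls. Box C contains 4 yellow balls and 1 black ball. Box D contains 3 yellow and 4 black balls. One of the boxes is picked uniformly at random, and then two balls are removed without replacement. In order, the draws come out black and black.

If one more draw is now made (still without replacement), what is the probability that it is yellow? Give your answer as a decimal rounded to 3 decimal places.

0.312

The likelihood of the observed sequence under each hypothesis: P(data | box A) = (4/7)(3/6) = 2/7; P(data | box B) = (10/11)(9/10) = 9/11; P(data | box C) = (1/5)(0/4) = 0; P(data | box D) = (4/7)(3/6) = 2/7.
Weighting by the prior gives 1/4 · 2/7 = 1/14, 1/4 · 9/11 = 9/44, 1/4 · 0 = 0, 1/4 · 2/7 = 1/14; these sum to 107/308.
Normalising, the posterior is P(box A | data) = 22/107, P(box B | data) = 63/107, P(box C | data) = 0, P(box D | data) = 22/107.
The predictive probability is P(yellow next | data) = (3/5)(22/107) + (1/9)(63/107) + (3/5)(22/107) = 167/535.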